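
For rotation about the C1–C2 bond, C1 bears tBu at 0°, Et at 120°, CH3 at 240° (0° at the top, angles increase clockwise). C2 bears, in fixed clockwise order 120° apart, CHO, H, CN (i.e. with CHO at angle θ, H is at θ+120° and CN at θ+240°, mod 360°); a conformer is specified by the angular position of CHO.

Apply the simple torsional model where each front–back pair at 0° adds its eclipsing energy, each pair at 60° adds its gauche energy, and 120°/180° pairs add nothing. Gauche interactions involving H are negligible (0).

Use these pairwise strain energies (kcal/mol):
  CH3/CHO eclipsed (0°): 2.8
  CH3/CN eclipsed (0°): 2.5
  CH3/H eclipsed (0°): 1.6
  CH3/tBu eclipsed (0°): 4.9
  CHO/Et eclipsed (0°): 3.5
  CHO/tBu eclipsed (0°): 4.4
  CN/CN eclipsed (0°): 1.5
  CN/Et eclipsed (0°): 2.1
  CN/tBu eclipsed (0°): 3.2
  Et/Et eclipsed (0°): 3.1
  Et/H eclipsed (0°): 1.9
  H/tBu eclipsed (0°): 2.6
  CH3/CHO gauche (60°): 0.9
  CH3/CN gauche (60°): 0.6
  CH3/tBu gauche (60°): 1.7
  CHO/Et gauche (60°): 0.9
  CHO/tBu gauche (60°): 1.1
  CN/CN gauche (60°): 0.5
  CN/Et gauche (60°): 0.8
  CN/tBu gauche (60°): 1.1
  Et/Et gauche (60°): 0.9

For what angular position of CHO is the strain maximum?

0°

CHO at 0° (eclipsed): tBu(0°)/CHO(0°) eclipsed 4.4; Et(120°)/H(120°) eclipsed 1.9; CH3(240°)/CN(240°) eclipsed 2.5 → 8.8 kcal/mol.
CHO at 60° (staggered): tBu(0°)/CHO(60°) gauche 1.1; tBu(0°)/CN(300°) gauche 1.1; Et(120°)/CHO(60°) gauche 0.9; CH3(240°)/CN(300°) gauche 0.6 → 3.7 kcal/mol.
CHO at 120° (eclipsed): tBu(0°)/CN(0°) eclipsed 3.2; Et(120°)/CHO(120°) eclipsed 3.5; CH3(240°)/H(240°) eclipsed 1.6 → 8.3 kcal/mol.
CHO at 180° (staggered): tBu(0°)/CN(60°) gauche 1.1; Et(120°)/CHO(180°) gauche 0.9; Et(120°)/CN(60°) gauche 0.8; CH3(240°)/CHO(180°) gauche 0.9 → 3.7 kcal/mol.
CHO at 240° (eclipsed): tBu(0°)/H(0°) eclipsed 2.6; Et(120°)/CN(120°) eclipsed 2.1; CH3(240°)/CHO(240°) eclipsed 2.8 → 7.5 kcal/mol.
CHO at 300° (staggered): tBu(0°)/CHO(300°) gauche 1.1; Et(120°)/CN(180°) gauche 0.8; CH3(240°)/CHO(300°) gauche 0.9; CH3(240°)/CN(180°) gauche 0.6 → 3.4 kcal/mol.
The maximum (8.8 kcal/mol) occurs with CHO at 0°.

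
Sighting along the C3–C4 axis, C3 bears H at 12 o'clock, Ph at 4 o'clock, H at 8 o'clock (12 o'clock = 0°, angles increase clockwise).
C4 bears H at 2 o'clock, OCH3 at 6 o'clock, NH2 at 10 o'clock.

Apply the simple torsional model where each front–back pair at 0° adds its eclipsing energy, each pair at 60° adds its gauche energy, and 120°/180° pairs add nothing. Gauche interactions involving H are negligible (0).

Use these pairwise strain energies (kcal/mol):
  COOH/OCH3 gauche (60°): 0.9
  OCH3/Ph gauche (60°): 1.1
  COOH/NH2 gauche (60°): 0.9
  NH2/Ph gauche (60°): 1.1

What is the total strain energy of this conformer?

1.1 kcal/mol

This conformer (staggered): Ph–OCH3 gauche; 1.1 = 1.1 kcal/mol.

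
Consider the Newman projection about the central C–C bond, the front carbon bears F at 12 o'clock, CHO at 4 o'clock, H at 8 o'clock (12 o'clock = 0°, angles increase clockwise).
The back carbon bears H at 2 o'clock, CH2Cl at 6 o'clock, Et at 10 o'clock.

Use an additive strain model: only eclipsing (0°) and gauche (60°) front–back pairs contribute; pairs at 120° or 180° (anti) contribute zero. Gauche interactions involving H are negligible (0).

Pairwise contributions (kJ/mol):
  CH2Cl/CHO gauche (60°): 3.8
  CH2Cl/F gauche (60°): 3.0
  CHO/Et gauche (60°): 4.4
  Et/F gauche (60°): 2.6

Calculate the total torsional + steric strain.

6.4 kJ/mol

This conformer (staggered): F(0°)/Et(300°) gauche 2.6; CHO(120°)/CH2Cl(180°) gauche 3.8 → 6.4 kJ/mol.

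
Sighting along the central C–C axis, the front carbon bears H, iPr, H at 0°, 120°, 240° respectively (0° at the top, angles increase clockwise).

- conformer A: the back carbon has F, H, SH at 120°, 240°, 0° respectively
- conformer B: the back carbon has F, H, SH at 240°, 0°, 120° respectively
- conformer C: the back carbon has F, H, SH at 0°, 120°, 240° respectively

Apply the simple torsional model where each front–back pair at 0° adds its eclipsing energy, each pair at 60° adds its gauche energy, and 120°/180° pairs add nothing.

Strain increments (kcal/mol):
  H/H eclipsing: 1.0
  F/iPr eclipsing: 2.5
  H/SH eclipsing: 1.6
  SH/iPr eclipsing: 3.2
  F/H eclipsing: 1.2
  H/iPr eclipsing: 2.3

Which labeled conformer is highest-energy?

A (eclipsed): H(0°)/SH(0°) eclipsed 1.6; iPr(120°)/F(120°) eclipsed 2.5; H(240°)/H(240°) eclipsed 1.0 → 5.1 kcal/mol.
B (eclipsed): H(0°)/H(0°) eclipsed 1.0; iPr(120°)/SH(120°) eclipsed 3.2; H(240°)/F(240°) eclipsed 1.2 → 5.4 kcal/mol.
C (eclipsed): H(0°)/F(0°) eclipsed 1.2; iPr(120°)/H(120°) eclipsed 2.3; H(240°)/SH(240°) eclipsed 1.6 → 5.1 kcal/mol.
B has the highest total (5.4 kcal/mol).

B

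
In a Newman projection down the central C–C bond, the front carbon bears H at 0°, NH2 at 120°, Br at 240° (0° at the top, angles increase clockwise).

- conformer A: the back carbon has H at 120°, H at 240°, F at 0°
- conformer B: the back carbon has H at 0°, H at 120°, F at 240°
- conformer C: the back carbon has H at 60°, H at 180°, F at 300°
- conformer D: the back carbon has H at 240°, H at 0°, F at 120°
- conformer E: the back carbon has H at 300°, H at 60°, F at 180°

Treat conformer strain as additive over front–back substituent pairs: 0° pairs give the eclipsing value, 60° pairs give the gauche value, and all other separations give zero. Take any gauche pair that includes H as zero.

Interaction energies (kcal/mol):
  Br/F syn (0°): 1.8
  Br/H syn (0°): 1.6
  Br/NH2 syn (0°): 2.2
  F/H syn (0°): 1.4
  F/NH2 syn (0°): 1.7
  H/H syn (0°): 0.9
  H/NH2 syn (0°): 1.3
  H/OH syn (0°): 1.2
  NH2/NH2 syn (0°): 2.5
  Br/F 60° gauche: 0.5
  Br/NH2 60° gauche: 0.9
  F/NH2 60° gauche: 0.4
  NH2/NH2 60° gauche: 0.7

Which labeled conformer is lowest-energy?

C

A (eclipsed): H(0°)/F(0°) eclipsed 1.4; NH2(120°)/H(120°) eclipsed 1.3; Br(240°)/H(240°) eclipsed 1.6 → 4.3 kcal/mol.
B (eclipsed): H(0°)/H(0°) eclipsed 0.9; NH2(120°)/H(120°) eclipsed 1.3; Br(240°)/F(240°) eclipsed 1.8 → 4.0 kcal/mol.
C (staggered): Br(240°)/F(300°) gauche 0.5 → 0.5 kcal/mol.
D (eclipsed): H(0°)/H(0°) eclipsed 0.9; NH2(120°)/F(120°) eclipsed 1.7; Br(240°)/H(240°) eclipsed 1.6 → 4.2 kcal/mol.
E (staggered): NH2(120°)/F(180°) gauche 0.4; Br(240°)/F(180°) gauche 0.5 → 0.9 kcal/mol.
C has the lowest total (0.5 kcal/mol).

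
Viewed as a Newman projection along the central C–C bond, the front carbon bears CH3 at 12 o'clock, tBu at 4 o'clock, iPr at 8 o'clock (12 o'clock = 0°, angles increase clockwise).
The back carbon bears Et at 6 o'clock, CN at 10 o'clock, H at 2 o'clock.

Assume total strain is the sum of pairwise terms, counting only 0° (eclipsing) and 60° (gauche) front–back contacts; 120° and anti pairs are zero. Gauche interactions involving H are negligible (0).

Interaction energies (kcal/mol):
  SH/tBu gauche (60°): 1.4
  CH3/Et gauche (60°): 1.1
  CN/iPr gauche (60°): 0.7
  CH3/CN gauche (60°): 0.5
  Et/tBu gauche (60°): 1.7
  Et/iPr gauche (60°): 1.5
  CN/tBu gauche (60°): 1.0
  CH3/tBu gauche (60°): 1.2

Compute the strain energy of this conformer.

4.4 kcal/mol

This conformer (staggered): CH3(0°)/CN(300°) gauche 0.5; tBu(120°)/Et(180°) gauche 1.7; iPr(240°)/Et(180°) gauche 1.5; iPr(240°)/CN(300°) gauche 0.7 → 4.4 kcal/mol.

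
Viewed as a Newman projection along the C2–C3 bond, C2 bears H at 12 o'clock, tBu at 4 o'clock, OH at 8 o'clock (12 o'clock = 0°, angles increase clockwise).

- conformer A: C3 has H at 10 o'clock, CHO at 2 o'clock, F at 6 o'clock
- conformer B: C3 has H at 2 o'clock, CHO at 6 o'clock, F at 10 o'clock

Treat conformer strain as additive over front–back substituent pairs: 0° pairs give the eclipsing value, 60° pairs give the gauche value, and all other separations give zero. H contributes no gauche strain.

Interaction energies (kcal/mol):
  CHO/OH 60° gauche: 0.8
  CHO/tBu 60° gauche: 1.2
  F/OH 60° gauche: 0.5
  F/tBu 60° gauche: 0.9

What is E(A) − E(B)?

A (staggered): tBu–CHO gauche, tBu–F gauche, OH–F gauche; 1.2 + 0.9 + 0.5 = 2.6 kcal/mol.
B (staggered): tBu–CHO gauche, OH–CHO gauche, OH–F gauche; 1.2 + 0.8 + 0.5 = 2.5 kcal/mol.
E(A) − E(B) = 2.6 − 2.5 = +0.1 kcal/mol.

+0.1 kcal/mol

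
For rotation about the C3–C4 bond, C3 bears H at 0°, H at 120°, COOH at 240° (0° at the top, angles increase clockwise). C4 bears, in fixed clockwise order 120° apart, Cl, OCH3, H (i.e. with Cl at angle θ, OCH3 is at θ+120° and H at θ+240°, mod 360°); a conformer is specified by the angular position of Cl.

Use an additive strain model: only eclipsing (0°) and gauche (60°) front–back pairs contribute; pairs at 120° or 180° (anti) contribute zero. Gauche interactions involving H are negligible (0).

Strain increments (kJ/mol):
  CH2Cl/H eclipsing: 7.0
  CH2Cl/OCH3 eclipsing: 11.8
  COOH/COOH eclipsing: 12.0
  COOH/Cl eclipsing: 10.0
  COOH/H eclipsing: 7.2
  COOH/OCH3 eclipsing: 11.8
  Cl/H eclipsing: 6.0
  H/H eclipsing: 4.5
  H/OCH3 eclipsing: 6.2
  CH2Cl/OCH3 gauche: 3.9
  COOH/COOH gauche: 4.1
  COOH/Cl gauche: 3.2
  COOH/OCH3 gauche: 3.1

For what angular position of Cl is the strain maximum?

Cl at 0° (eclipsed): H–Cl eclipsed, H–OCH3 eclipsed, COOH–H eclipsed; 6.0 + 6.2 + 7.2 = 19.4 kJ/mol.
Cl at 60° (staggered): COOH–OCH3 gauche; 3.1 = 3.1 kJ/mol.
Cl at 120° (eclipsed): H–H eclipsed, H–Cl eclipsed, COOH–OCH3 eclipsed; 4.5 + 6.0 + 11.8 = 22.3 kJ/mol.
Cl at 180° (staggered): COOH–Cl gauche, COOH–OCH3 gauche; 3.2 + 3.1 = 6.3 kJ/mol.
Cl at 240° (eclipsed): H–OCH3 eclipsed, H–H eclipsed, COOH–Cl eclipsed; 6.2 + 4.5 + 10.0 = 20.7 kJ/mol.
Cl at 300° (staggered): COOH–Cl gauche; 3.2 = 3.2 kJ/mol.
The maximum (22.3 kJ/mol) occurs with Cl at 120°.

120°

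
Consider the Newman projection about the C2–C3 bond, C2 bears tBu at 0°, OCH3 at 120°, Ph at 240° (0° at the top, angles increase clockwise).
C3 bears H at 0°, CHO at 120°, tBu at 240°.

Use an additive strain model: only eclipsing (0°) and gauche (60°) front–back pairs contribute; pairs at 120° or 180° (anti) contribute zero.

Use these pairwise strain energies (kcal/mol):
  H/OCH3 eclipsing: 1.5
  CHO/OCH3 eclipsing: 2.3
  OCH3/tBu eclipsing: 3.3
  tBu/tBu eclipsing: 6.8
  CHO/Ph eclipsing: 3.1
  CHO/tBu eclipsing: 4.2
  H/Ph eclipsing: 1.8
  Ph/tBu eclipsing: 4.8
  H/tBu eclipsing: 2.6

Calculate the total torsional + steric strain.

9.7 kcal/mol

This conformer (eclipsed): tBu–H eclipsed, OCH3–CHO eclipsed, Ph–tBu eclipsed; 2.6 + 2.3 + 4.8 = 9.7 kcal/mol.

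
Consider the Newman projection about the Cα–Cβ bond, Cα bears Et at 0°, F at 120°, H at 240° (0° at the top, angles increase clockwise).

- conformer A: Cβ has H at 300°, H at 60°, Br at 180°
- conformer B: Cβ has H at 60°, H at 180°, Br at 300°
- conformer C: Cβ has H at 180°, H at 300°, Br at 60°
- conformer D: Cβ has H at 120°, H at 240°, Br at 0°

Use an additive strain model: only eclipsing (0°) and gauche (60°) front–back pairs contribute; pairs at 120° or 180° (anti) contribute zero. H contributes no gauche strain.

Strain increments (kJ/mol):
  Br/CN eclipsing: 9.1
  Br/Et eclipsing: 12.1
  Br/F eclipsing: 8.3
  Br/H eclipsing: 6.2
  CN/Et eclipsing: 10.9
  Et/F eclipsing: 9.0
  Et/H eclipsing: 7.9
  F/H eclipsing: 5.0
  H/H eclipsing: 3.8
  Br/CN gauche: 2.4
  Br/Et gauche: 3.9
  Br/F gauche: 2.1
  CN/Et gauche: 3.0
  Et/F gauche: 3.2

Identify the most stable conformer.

A (staggered): F(120°)/Br(180°) gauche 2.1 → 2.1 kJ/mol.
B (staggered): Et(0°)/Br(300°) gauche 3.9 → 3.9 kJ/mol.
C (staggered): Et(0°)/Br(60°) gauche 3.9; F(120°)/Br(60°) gauche 2.1 → 6.0 kJ/mol.
D (eclipsed): Et(0°)/Br(0°) eclipsed 12.1; F(120°)/H(120°) eclipsed 5.0; H(240°)/H(240°) eclipsed 3.8 → 20.9 kJ/mol.
A has the lowest total (2.1 kJ/mol).

A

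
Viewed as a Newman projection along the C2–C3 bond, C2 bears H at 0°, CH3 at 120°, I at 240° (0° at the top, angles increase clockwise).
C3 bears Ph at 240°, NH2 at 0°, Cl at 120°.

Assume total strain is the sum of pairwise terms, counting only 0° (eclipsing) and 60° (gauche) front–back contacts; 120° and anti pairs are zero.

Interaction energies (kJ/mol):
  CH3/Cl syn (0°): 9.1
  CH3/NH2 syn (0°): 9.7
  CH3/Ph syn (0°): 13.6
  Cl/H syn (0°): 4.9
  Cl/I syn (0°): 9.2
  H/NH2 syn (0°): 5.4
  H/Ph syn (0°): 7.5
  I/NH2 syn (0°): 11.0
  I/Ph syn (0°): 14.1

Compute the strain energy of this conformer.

28.6 kJ/mol

This conformer (eclipsed): H(0°)/NH2(0°) eclipsed 5.4; CH3(120°)/Cl(120°) eclipsed 9.1; I(240°)/Ph(240°) eclipsed 14.1 → 28.6 kJ/mol.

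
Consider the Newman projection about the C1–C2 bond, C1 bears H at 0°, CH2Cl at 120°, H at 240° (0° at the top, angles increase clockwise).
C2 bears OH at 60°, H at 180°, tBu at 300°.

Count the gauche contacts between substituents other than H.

Non-H gauche pairs: CH2Cl(120°)/OH(60°) — 1 interaction.

1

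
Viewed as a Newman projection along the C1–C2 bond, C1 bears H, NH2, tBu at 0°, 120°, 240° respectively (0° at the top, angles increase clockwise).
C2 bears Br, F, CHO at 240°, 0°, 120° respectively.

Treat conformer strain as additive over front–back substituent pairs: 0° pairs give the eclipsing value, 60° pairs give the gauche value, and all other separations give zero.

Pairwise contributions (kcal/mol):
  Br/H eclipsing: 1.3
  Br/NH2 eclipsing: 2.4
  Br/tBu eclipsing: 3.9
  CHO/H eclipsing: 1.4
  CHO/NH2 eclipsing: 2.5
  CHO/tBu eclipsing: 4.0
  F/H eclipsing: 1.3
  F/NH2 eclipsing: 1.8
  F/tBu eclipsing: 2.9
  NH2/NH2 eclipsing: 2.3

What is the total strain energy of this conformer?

This conformer (eclipsed): H–F eclipsed, NH2–CHO eclipsed, tBu–Br eclipsed; 1.3 + 2.5 + 3.9 = 7.7 kcal/mol.

7.7 kcal/mol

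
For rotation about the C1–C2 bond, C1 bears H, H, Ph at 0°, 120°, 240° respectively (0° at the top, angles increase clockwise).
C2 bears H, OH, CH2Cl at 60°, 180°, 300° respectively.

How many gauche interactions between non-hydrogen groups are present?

2

Non-H gauche pairs: Ph(240°)/OH(180°); Ph(240°)/CH2Cl(300°) — 2 interactions.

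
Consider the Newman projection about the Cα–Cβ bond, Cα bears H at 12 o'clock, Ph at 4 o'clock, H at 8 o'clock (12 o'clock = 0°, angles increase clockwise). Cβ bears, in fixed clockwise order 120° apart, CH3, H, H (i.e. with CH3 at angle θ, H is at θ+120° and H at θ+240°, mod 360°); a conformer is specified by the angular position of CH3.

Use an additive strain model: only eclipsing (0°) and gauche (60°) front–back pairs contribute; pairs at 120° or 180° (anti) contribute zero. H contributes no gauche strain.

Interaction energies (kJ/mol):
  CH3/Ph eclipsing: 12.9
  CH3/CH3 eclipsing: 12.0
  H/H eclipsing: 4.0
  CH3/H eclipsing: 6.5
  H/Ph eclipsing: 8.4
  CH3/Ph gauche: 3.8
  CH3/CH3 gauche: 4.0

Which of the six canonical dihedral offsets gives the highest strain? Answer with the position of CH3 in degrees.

CH3 at 0° is eclipsed. H at 0° is eclipsed with CH3 at 0° (6.5); Ph at 120° is eclipsed with H at 120° (8.4); H at 240° is eclipsed with H at 240° (4.0). Total 18.9 kJ/mol.
CH3 at 60° is staggered. Ph at 120° is gauche with CH3 at 60° (3.8). Total 3.8 kJ/mol.
CH3 at 120° is eclipsed. H at 0° is eclipsed with H at 0° (4.0); Ph at 120° is eclipsed with CH3 at 120° (12.9); H at 240° is eclipsed with H at 240° (4.0). Total 20.9 kJ/mol.
CH3 at 180° is staggered. Ph at 120° is gauche with CH3 at 180° (3.8). Total 3.8 kJ/mol.
CH3 at 240° is eclipsed. H at 0° is eclipsed with H at 0° (4.0); Ph at 120° is eclipsed with H at 120° (8.4); H at 240° is eclipsed with CH3 at 240° (6.5). Total 18.9 kJ/mol.
CH3 at 300° (staggered): no non-H gauche contacts → 0.0 kJ/mol.
The maximum (20.9 kJ/mol) occurs with CH3 at 120°.

120°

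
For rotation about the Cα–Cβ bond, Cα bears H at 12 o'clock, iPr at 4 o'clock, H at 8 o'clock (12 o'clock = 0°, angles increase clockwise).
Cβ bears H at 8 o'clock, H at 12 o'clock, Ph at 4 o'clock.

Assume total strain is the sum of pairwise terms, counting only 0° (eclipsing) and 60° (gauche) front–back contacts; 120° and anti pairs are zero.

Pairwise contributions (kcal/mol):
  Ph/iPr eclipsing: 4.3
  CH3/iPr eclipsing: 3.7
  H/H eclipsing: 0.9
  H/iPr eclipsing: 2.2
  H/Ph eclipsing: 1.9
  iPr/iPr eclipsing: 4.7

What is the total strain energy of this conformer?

6.1 kcal/mol

This conformer (eclipsed): H(0°)/H(0°) eclipsed 0.9; iPr(120°)/Ph(120°) eclipsed 4.3; H(240°)/H(240°) eclipsed 0.9 → 6.1 kcal/mol.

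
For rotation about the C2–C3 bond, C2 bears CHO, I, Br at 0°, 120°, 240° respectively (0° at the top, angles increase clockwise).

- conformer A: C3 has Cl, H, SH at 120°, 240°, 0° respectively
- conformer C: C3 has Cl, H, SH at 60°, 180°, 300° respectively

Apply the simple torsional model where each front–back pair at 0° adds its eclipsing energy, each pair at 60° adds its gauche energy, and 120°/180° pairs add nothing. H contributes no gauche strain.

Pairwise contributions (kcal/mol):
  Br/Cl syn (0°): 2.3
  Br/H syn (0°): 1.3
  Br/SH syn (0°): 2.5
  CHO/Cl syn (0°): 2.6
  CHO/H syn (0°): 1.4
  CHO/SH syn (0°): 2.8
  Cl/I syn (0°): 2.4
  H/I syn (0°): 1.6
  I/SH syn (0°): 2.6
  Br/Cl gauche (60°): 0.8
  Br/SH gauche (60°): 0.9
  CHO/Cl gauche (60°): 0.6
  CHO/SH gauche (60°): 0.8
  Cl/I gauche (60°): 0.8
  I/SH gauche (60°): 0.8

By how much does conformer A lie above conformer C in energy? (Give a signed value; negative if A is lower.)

A (eclipsed): CHO(0°)/SH(0°) eclipsed 2.8; I(120°)/Cl(120°) eclipsed 2.4; Br(240°)/H(240°) eclipsed 1.3 → 6.5 kcal/mol.
C (staggered): CHO(0°)/Cl(60°) gauche 0.6; CHO(0°)/SH(300°) gauche 0.8; I(120°)/Cl(60°) gauche 0.8; Br(240°)/SH(300°) gauche 0.9 → 3.1 kcal/mol.
E(A) − E(C) = 6.5 − 3.1 = +3.4 kcal/mol.

+3.4 kcal/mol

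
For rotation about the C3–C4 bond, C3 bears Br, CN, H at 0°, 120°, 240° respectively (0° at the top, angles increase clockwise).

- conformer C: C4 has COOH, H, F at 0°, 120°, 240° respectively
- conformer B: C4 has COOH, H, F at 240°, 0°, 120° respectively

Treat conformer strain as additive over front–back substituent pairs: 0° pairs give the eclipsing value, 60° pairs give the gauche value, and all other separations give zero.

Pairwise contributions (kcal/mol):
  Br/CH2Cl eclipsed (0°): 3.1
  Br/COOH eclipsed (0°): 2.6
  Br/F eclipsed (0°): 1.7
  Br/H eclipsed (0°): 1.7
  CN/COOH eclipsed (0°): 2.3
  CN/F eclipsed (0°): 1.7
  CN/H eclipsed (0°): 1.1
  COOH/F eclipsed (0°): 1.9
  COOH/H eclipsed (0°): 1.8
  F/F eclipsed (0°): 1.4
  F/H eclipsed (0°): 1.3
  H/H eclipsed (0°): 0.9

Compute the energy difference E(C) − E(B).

C (eclipsed): Br(0°)/COOH(0°) eclipsed 2.6; CN(120°)/H(120°) eclipsed 1.1; H(240°)/F(240°) eclipsed 1.3 → 5.0 kcal/mol.
B (eclipsed): Br(0°)/H(0°) eclipsed 1.7; CN(120°)/F(120°) eclipsed 1.7; H(240°)/COOH(240°) eclipsed 1.8 → 5.2 kcal/mol.
E(C) − E(B) = 5.0 − 5.2 = -0.2 kcal/mol.

-0.2 kcal/mol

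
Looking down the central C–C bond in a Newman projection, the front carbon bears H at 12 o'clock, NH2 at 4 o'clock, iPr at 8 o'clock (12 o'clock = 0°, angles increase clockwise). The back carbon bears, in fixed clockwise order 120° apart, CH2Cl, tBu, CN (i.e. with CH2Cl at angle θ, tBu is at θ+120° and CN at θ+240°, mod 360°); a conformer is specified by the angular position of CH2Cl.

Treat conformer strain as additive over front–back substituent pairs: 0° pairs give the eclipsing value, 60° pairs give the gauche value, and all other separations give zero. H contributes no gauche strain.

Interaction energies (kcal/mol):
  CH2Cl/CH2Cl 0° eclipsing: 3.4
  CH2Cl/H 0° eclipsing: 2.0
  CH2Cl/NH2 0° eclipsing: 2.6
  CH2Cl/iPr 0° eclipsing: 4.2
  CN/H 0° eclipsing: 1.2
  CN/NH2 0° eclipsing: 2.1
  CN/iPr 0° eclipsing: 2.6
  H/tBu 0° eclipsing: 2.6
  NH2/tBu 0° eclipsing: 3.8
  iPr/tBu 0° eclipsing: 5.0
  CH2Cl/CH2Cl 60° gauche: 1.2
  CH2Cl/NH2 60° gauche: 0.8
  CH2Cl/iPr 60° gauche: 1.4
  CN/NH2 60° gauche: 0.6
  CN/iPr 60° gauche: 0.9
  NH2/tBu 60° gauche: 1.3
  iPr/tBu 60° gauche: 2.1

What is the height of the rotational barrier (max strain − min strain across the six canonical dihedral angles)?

4.7 kcal/mol

CH2Cl at 0° (eclipsed): H(0°)/CH2Cl(0°) eclipsed 2.0; NH2(120°)/tBu(120°) eclipsed 3.8; iPr(240°)/CN(240°) eclipsed 2.6 → 8.4 kcal/mol.
CH2Cl at 60° (staggered): NH2(120°)/CH2Cl(60°) gauche 0.8; NH2(120°)/tBu(180°) gauche 1.3; iPr(240°)/tBu(180°) gauche 2.1; iPr(240°)/CN(300°) gauche 0.9 → 5.1 kcal/mol.
CH2Cl at 120° (eclipsed): H(0°)/CN(0°) eclipsed 1.2; NH2(120°)/CH2Cl(120°) eclipsed 2.6; iPr(240°)/tBu(240°) eclipsed 5.0 → 8.8 kcal/mol.
CH2Cl at 180° (staggered): NH2(120°)/CH2Cl(180°) gauche 0.8; NH2(120°)/CN(60°) gauche 0.6; iPr(240°)/CH2Cl(180°) gauche 1.4; iPr(240°)/tBu(300°) gauche 2.1 → 4.9 kcal/mol.
CH2Cl at 240° (eclipsed): H(0°)/tBu(0°) eclipsed 2.6; NH2(120°)/CN(120°) eclipsed 2.1; iPr(240°)/CH2Cl(240°) eclipsed 4.2 → 8.9 kcal/mol.
CH2Cl at 300° (staggered): NH2(120°)/tBu(60°) gauche 1.3; NH2(120°)/CN(180°) gauche 0.6; iPr(240°)/CH2Cl(300°) gauche 1.4; iPr(240°)/CN(180°) gauche 0.9 → 4.2 kcal/mol.
Max at 240° (8.9 kcal/mol), min at 300° (4.2 kcal/mol); barrier = 4.7 kcal/mol.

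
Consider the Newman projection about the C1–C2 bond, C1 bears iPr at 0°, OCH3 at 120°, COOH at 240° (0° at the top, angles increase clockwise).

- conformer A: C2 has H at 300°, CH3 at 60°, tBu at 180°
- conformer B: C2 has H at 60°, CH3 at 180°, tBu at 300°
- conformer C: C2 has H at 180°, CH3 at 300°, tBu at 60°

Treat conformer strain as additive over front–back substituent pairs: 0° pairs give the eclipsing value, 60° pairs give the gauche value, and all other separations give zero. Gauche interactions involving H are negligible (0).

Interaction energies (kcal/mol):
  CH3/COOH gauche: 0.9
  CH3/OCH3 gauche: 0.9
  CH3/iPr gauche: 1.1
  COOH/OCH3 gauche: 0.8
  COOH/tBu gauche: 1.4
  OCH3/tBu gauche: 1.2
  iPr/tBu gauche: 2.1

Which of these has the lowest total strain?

A (staggered): iPr(0°)/CH3(60°) gauche 1.1; OCH3(120°)/CH3(60°) gauche 0.9; OCH3(120°)/tBu(180°) gauche 1.2; COOH(240°)/tBu(180°) gauche 1.4 → 4.6 kcal/mol.
B (staggered): iPr(0°)/tBu(300°) gauche 2.1; OCH3(120°)/CH3(180°) gauche 0.9; COOH(240°)/CH3(180°) gauche 0.9; COOH(240°)/tBu(300°) gauche 1.4 → 5.3 kcal/mol.
C (staggered): iPr(0°)/CH3(300°) gauche 1.1; iPr(0°)/tBu(60°) gauche 2.1; OCH3(120°)/tBu(60°) gauche 1.2; COOH(240°)/CH3(300°) gauche 0.9 → 5.3 kcal/mol.
A has the lowest total (4.6 kcal/mol).

A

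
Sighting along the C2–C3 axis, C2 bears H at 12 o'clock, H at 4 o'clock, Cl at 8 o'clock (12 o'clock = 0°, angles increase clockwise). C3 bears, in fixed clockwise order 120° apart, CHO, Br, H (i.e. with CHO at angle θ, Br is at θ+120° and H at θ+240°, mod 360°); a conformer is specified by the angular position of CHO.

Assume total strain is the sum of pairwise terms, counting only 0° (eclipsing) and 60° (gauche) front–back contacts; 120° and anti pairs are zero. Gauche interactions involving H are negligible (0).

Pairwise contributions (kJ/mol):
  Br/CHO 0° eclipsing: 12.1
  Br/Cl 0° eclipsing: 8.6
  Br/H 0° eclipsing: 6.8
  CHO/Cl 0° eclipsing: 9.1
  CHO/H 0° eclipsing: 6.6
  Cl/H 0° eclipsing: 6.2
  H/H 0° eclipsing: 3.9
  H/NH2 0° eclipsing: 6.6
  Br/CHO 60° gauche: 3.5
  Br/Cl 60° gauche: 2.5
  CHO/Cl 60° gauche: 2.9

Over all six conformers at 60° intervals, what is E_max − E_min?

CHO at 0° (eclipsed): H–CHO eclipsed, H–Br eclipsed, Cl–H eclipsed; 6.6 + 6.8 + 6.2 = 19.6 kJ/mol.
CHO at 60° (staggered): Cl–Br gauche; 2.5 = 2.5 kJ/mol.
CHO at 120° (eclipsed): H–H eclipsed, H–CHO eclipsed, Cl–Br eclipsed; 3.9 + 6.6 + 8.6 = 19.1 kJ/mol.
CHO at 180° (staggered): Cl–CHO gauche, Cl–Br gauche; 2.9 + 2.5 = 5.4 kJ/mol.
CHO at 240° (eclipsed): H–Br eclipsed, H–H eclipsed, Cl–CHO eclipsed; 6.8 + 3.9 + 9.1 = 19.8 kJ/mol.
CHO at 300° (staggered): Cl–CHO gauche; 2.9 = 2.9 kJ/mol.
Max at 240° (19.8 kJ/mol), min at 60° (2.5 kJ/mol); barrier = 17.3 kJ/mol.

17.3 kJ/mol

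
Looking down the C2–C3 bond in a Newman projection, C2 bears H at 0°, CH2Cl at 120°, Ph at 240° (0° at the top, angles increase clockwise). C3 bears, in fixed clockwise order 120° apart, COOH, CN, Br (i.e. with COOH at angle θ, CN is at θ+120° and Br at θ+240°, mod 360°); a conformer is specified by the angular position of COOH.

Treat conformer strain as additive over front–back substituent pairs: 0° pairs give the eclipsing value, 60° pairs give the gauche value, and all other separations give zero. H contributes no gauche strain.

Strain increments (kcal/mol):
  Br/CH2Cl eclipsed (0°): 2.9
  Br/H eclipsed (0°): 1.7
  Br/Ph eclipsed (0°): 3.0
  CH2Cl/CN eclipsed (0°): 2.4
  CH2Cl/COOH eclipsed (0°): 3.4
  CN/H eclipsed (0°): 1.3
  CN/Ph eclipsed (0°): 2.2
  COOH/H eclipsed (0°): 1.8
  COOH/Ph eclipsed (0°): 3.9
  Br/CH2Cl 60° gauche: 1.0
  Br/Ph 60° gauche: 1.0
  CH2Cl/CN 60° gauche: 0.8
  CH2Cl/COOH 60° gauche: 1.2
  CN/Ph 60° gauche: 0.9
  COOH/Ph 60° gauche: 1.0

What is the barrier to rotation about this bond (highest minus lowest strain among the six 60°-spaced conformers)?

4.3 kcal/mol

COOH at 0° is eclipsed. H at 0° is eclipsed with COOH at 0° (1.8); CH2Cl at 120° is eclipsed with CN at 120° (2.4); Ph at 240° is eclipsed with Br at 240° (3.0). Total 7.2 kcal/mol.
COOH at 60° is staggered. CH2Cl at 120° is gauche with COOH at 60° (1.2); CH2Cl at 120° is gauche with CN at 180° (0.8); Ph at 240° is gauche with CN at 180° (0.9); Ph at 240° is gauche with Br at 300° (1.0). Total 3.9 kcal/mol.
COOH at 120° is eclipsed. H at 0° is eclipsed with Br at 0° (1.7); CH2Cl at 120° is eclipsed with COOH at 120° (3.4); Ph at 240° is eclipsed with CN at 240° (2.2). Total 7.3 kcal/mol.
COOH at 180° is staggered. CH2Cl at 120° is gauche with COOH at 180° (1.2); CH2Cl at 120° is gauche with Br at 60° (1.0); Ph at 240° is gauche with COOH at 180° (1.0); Ph at 240° is gauche with CN at 300° (0.9). Total 4.1 kcal/mol.
COOH at 240° is eclipsed. H at 0° is eclipsed with CN at 0° (1.3); CH2Cl at 120° is eclipsed with Br at 120° (2.9); Ph at 240° is eclipsed with COOH at 240° (3.9). Total 8.1 kcal/mol.
COOH at 300° is staggered. CH2Cl at 120° is gauche with CN at 60° (0.8); CH2Cl at 120° is gauche with Br at 180° (1.0); Ph at 240° is gauche with COOH at 300° (1.0); Ph at 240° is gauche with Br at 180° (1.0). Total 3.8 kcal/mol.
Max at 240° (8.1 kcal/mol), min at 300° (3.8 kcal/mol); barrier = 4.3 kcal/mol.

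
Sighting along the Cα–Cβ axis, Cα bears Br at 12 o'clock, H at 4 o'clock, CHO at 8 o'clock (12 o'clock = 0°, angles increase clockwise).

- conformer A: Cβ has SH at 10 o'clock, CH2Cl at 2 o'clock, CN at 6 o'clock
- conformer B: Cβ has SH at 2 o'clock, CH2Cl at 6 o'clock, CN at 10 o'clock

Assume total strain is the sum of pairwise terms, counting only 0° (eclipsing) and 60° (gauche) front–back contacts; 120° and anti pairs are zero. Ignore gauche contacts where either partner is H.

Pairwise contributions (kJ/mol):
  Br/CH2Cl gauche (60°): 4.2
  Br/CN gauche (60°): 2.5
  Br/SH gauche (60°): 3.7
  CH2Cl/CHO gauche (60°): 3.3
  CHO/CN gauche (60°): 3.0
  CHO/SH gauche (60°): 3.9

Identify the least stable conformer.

A (staggered): Br(0°)/SH(300°) gauche 3.7; Br(0°)/CH2Cl(60°) gauche 4.2; CHO(240°)/SH(300°) gauche 3.9; CHO(240°)/CN(180°) gauche 3.0 → 14.8 kJ/mol.
B (staggered): Br(0°)/SH(60°) gauche 3.7; Br(0°)/CN(300°) gauche 2.5; CHO(240°)/CH2Cl(180°) gauche 3.3; CHO(240°)/CN(300°) gauche 3.0 → 12.5 kJ/mol.
A has the highest total (14.8 kJ/mol).

A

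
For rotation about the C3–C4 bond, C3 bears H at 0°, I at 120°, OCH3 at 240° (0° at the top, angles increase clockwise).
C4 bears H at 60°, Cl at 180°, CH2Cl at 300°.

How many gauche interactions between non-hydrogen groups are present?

3

Non-H gauche pairs: I(120°)/Cl(180°); OCH3(240°)/Cl(180°); OCH3(240°)/CH2Cl(300°) — 3 interactions.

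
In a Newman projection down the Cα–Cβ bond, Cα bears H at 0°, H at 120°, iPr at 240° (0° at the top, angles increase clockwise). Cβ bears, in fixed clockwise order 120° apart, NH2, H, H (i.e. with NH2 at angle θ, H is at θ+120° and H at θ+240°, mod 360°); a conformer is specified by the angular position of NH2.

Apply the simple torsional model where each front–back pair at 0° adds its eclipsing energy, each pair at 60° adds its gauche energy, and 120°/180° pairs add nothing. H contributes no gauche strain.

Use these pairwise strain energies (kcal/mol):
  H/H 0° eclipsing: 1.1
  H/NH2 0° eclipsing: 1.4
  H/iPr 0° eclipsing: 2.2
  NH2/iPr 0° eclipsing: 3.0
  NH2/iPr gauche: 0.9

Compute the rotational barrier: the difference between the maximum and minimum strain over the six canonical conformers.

5.2 kcal/mol

NH2 at 0° (eclipsed): H–NH2 eclipsed, H–H eclipsed, iPr–H eclipsed; 1.4 + 1.1 + 2.2 = 4.7 kcal/mol.
NH2 at 60° (staggered): no non-H gauche contacts → 0.0 kcal/mol.
NH2 at 120° (eclipsed): H–H eclipsed, H–NH2 eclipsed, iPr–H eclipsed; 1.1 + 1.4 + 2.2 = 4.7 kcal/mol.
NH2 at 180° (staggered): iPr–NH2 gauche; 0.9 = 0.9 kcal/mol.
NH2 at 240° (eclipsed): H–H eclipsed, H–H eclipsed, iPr–NH2 eclipsed; 1.1 + 1.1 + 3.0 = 5.2 kcal/mol.
NH2 at 300° (staggered): iPr–NH2 gauche; 0.9 = 0.9 kcal/mol.
Max at 240° (5.2 kcal/mol), min at 60° (0.0 kcal/mol); barrier = 5.2 kcal/mol.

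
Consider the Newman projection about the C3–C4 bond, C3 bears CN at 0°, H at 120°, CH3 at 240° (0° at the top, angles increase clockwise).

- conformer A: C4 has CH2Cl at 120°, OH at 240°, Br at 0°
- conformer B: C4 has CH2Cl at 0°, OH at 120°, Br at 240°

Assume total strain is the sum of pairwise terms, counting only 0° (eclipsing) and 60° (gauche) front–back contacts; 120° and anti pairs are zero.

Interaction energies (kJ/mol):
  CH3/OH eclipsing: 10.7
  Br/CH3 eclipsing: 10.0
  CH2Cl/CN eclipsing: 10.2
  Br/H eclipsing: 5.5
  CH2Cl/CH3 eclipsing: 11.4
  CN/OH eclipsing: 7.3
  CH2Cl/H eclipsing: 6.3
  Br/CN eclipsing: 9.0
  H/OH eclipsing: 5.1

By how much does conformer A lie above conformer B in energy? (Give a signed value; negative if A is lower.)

+0.7 kJ/mol

A (eclipsed): CN(0°)/Br(0°) eclipsed 9.0; H(120°)/CH2Cl(120°) eclipsed 6.3; CH3(240°)/OH(240°) eclipsed 10.7 → 26.0 kJ/mol.
B (eclipsed): CN(0°)/CH2Cl(0°) eclipsed 10.2; H(120°)/OH(120°) eclipsed 5.1; CH3(240°)/Br(240°) eclipsed 10.0 → 25.3 kJ/mol.
E(A) − E(B) = 26.0 − 25.3 = +0.7 kJ/mol.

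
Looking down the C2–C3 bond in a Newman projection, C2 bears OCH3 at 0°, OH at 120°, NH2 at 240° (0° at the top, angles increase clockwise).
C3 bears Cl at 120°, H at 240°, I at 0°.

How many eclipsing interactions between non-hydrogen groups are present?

2

Non-H eclipsing pairs: OCH3(0°)/I(0°); OH(120°)/Cl(120°) — 2 interactions.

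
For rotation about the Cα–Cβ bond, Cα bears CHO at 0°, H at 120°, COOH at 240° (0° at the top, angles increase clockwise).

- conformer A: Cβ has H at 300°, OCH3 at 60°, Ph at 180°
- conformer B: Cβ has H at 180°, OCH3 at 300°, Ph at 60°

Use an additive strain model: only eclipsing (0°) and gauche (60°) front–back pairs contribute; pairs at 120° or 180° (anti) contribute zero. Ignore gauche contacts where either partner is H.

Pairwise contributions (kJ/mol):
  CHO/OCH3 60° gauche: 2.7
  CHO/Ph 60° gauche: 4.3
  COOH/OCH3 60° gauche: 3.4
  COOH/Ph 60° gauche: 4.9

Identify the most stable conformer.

A

A (staggered): CHO(0°)/OCH3(60°) gauche 2.7; COOH(240°)/Ph(180°) gauche 4.9 → 7.6 kJ/mol.
B (staggered): CHO(0°)/OCH3(300°) gauche 2.7; CHO(0°)/Ph(60°) gauche 4.3; COOH(240°)/OCH3(300°) gauche 3.4 → 10.4 kJ/mol.
A has the lowest total (7.6 kJ/mol).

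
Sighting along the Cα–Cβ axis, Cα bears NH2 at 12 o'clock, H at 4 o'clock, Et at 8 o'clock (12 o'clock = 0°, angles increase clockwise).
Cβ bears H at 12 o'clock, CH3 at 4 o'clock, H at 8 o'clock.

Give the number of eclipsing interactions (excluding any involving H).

Every eclipsing pair involves H, so the count is 0.

0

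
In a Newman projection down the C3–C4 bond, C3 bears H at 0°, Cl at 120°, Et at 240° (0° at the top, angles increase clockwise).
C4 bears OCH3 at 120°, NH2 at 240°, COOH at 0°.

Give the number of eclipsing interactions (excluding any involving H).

2

Non-H eclipsing pairs: Cl(120°)/OCH3(120°); Et(240°)/NH2(240°) — 2 interactions.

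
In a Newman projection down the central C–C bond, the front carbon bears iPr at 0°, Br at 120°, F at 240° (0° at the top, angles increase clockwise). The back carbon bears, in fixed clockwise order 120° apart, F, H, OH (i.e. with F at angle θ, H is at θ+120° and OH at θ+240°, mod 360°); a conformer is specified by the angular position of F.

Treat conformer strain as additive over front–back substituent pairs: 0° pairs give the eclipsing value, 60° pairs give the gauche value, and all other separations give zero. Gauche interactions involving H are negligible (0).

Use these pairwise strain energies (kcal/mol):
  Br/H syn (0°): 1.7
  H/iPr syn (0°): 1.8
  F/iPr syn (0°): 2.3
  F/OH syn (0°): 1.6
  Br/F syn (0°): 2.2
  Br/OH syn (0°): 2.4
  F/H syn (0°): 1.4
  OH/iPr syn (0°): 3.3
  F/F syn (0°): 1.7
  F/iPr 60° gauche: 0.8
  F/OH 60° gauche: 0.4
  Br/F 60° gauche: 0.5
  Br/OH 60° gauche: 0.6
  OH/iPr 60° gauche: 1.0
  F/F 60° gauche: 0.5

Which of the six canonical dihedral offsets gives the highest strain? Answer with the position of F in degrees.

F at 0° is eclipsed. iPr at 0° is eclipsed with F at 0° (2.3); Br at 120° is eclipsed with H at 120° (1.7); F at 240° is eclipsed with OH at 240° (1.6). Total 5.6 kcal/mol.
F at 60° is staggered. iPr at 0° is gauche with F at 60° (0.8); iPr at 0° is gauche with OH at 300° (1.0); Br at 120° is gauche with F at 60° (0.5); F at 240° is gauche with OH at 300° (0.4). Total 2.7 kcal/mol.
F at 120° is eclipsed. iPr at 0° is eclipsed with OH at 0° (3.3); Br at 120° is eclipsed with F at 120° (2.2); F at 240° is eclipsed with H at 240° (1.4). Total 6.9 kcal/mol.
F at 180° is staggered. iPr at 0° is gauche with OH at 60° (1.0); Br at 120° is gauche with F at 180° (0.5); Br at 120° is gauche with OH at 60° (0.6); F at 240° is gauche with F at 180° (0.5). Total 2.6 kcal/mol.
F at 240° is eclipsed. iPr at 0° is eclipsed with H at 0° (1.8); Br at 120° is eclipsed with OH at 120° (2.4); F at 240° is eclipsed with F at 240° (1.7). Total 5.9 kcal/mol.
F at 300° is staggered. iPr at 0° is gauche with F at 300° (0.8); Br at 120° is gauche with OH at 180° (0.6); F at 240° is gauche with F at 300° (0.5); F at 240° is gauche with OH at 180° (0.4). Total 2.3 kcal/mol.
The maximum (6.9 kcal/mol) occurs with F at 120°.

120°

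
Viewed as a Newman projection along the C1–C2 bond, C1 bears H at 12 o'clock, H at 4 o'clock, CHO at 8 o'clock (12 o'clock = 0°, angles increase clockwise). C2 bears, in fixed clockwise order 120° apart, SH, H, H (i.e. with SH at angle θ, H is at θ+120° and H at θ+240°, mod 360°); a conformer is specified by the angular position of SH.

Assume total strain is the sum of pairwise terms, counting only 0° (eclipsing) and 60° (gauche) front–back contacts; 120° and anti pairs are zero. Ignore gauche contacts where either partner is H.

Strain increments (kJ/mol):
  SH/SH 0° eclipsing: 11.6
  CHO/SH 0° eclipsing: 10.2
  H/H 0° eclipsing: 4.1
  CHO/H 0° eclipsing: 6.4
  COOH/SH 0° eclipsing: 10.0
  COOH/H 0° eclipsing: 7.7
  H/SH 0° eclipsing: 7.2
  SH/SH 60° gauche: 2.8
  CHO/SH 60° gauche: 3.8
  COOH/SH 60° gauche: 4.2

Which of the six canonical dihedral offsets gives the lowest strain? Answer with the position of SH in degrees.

SH at 0° (eclipsed): H–SH eclipsed, H–H eclipsed, CHO–H eclipsed; 7.2 + 4.1 + 6.4 = 17.7 kJ/mol.
SH at 60° (staggered): no non-H gauche contacts → 0.0 kJ/mol.
SH at 120° (eclipsed): H–H eclipsed, H–SH eclipsed, CHO–H eclipsed; 4.1 + 7.2 + 6.4 = 17.7 kJ/mol.
SH at 180° (staggered): CHO–SH gauche; 3.8 = 3.8 kJ/mol.
SH at 240° (eclipsed): H–H eclipsed, H–H eclipsed, CHO–SH eclipsed; 4.1 + 4.1 + 10.2 = 18.4 kJ/mol.
SH at 300° (staggered): CHO–SH gauche; 3.8 = 3.8 kJ/mol.
The minimum (0.0 kJ/mol) occurs with SH at 60°.

60°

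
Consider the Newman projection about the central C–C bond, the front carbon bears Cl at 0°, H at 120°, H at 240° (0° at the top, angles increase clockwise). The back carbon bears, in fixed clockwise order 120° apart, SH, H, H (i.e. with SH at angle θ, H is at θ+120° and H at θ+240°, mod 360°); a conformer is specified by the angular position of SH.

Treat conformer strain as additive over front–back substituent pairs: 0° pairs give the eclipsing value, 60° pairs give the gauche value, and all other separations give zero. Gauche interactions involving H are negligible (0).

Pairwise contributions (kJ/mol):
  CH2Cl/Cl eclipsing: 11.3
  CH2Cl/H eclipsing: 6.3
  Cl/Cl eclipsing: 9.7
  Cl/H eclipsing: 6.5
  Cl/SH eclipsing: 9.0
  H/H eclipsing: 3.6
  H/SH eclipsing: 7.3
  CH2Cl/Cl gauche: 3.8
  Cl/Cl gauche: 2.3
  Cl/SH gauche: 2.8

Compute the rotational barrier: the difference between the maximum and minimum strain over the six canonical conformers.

SH at 0° is eclipsed. Cl at 0° is eclipsed with SH at 0° (9.0); H at 120° is eclipsed with H at 120° (3.6); H at 240° is eclipsed with H at 240° (3.6). Total 16.2 kJ/mol.
SH at 60° is staggered. Cl at 0° is gauche with SH at 60° (2.8). Total 2.8 kJ/mol.
SH at 120° is eclipsed. Cl at 0° is eclipsed with H at 0° (6.5); H at 120° is eclipsed with SH at 120° (7.3); H at 240° is eclipsed with H at 240° (3.6). Total 17.4 kJ/mol.
SH at 180° (staggered): no non-H gauche contacts → 0.0 kJ/mol.
SH at 240° is eclipsed. Cl at 0° is eclipsed with H at 0° (6.5); H at 120° is eclipsed with H at 120° (3.6); H at 240° is eclipsed with SH at 240° (7.3). Total 17.4 kJ/mol.
SH at 300° is staggered. Cl at 0° is gauche with SH at 300° (2.8). Total 2.8 kJ/mol.
Max at 120° (17.4 kJ/mol), min at 180° (0.0 kJ/mol); barrier = 17.4 kJ/mol.

17.4 kJ/mol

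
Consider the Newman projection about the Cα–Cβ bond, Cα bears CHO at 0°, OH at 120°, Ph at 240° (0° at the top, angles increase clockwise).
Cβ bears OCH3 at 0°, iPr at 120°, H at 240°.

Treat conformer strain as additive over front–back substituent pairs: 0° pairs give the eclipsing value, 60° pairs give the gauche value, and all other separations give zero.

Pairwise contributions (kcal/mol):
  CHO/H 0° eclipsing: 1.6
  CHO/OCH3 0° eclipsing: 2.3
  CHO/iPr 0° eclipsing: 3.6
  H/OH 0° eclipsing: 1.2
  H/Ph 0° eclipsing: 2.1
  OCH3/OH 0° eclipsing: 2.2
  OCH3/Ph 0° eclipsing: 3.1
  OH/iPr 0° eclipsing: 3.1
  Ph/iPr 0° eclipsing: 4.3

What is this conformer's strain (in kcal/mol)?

This conformer (eclipsed): CHO(0°)/OCH3(0°) eclipsed 2.3; OH(120°)/iPr(120°) eclipsed 3.1; Ph(240°)/H(240°) eclipsed 2.1 → 7.5 kcal/mol.

7.5 kcal/mol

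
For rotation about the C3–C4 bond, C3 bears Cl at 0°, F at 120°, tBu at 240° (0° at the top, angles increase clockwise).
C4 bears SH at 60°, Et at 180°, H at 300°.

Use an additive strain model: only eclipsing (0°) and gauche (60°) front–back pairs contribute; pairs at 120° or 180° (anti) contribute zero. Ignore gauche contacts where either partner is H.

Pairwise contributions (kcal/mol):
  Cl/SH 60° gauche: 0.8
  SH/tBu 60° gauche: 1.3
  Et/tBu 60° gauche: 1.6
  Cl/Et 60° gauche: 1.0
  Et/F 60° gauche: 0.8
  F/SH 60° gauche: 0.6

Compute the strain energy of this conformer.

This conformer (staggered): Cl(0°)/SH(60°) gauche 0.8; F(120°)/SH(60°) gauche 0.6; F(120°)/Et(180°) gauche 0.8; tBu(240°)/Et(180°) gauche 1.6 → 3.8 kcal/mol.

3.8 kcal/mol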